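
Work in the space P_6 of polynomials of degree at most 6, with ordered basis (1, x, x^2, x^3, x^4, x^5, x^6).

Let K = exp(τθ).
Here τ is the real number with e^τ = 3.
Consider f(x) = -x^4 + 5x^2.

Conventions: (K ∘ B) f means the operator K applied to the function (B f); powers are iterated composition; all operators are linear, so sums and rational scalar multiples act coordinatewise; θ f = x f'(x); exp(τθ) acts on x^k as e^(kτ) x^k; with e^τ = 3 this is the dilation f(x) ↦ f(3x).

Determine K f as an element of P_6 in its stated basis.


g(x) = -81x^4 + 45x^2

exp(τθ) x^k = e^(kτ) x^k; with e^τ = 3 this sends x^k to 3^k x^k
x^2 ↦ 9 x^2
x^4 ↦ 81 x^4
applying this coordinatewise to f: exp(τθ) f = -81x^4 + 45x^2


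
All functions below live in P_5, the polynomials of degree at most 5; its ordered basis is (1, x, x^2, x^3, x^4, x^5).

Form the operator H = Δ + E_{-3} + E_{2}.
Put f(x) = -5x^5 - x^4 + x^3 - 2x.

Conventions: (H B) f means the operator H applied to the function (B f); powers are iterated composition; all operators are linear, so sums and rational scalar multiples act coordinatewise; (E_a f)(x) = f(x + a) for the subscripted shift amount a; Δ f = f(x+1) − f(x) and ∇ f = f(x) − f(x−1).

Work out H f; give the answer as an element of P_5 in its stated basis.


the image equals g(x) = -10x^5 - 2x^4 - 698x^3 + 816x^2 - 2340x + 934

Δ f = -25x^4 - 54x^3 - 53x^2 - 26x - 7
E_{-3} f = -5x^5 + 74x^4 - 437x^3 + 1287x^2 - 1892x + 1113
E_{2} f = -5x^5 - 51x^4 - 207x^3 - 418x^2 - 422x - 172
(Δ + E_{-3} + E_{2}) f = -10x^5 - 2x^4 - 698x^3 + 816x^2 - 2340x + 934


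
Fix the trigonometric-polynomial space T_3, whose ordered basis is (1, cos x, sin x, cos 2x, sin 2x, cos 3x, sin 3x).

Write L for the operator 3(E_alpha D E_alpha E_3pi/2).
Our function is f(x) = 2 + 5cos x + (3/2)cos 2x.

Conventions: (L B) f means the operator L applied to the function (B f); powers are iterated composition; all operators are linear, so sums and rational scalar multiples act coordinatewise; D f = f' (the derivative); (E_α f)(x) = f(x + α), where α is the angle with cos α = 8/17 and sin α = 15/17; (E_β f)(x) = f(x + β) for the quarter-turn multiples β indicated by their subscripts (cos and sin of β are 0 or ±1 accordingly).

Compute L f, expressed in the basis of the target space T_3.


the image equals g(x) = -(2415/289)cos x - (3600/289)sin x - (695520/83521)cos 2x - (285111/83521)sin 2x

E_3pi/2 f = 2 + 5sin x - (3/2)cos 2x
E_alpha E_3pi/2 f = 2 + (75/17)cos x + (40/17)sin x + (483/578)cos 2x + (360/289)sin 2x
D E_alpha E_3pi/2 f = (40/17)cos x - (75/17)sin x + (720/289)cos 2x - (483/289)sin 2x
E_alpha D E_alpha E_3pi/2 f = -(805/289)cos x - (1200/289)sin x - (231840/83521)cos 2x - (95037/83521)sin 2x
(3(E_alpha D E_alpha E_3pi/2)) f = -(2415/289)cos x - (3600/289)sin x - (695520/83521)cos 2x - (285111/83521)sin 2x


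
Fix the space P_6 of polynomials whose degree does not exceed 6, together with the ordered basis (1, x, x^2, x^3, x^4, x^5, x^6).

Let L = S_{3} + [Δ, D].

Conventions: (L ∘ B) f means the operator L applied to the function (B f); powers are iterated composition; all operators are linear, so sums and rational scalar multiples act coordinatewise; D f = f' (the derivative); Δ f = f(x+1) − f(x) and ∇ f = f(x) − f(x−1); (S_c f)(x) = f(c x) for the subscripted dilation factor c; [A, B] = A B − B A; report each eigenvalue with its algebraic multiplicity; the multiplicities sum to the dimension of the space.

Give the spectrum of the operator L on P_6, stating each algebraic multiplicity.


λ = 1 (multiplicity 1), λ = 3 (multiplicity 1), λ = 9 (multiplicity 1), λ = 27 (multiplicity 1), λ = 81 (multiplicity 1), λ = 243 (multiplicity 1), λ = 729 (multiplicity 1)

image of 1: 1
image of x: 3x
image of x^2: 9x^2
image of x^3: 27x^3
image of x^4: 81x^4
image of x^5: 243x^5
image of x^6: 729x^6
the matrix is upper triangular; its diagonal is (1, 3, 9, 27, 81, 243, 729)
for a triangular matrix the eigenvalues are the diagonal entries, with algebraic multiplicity their repetition count


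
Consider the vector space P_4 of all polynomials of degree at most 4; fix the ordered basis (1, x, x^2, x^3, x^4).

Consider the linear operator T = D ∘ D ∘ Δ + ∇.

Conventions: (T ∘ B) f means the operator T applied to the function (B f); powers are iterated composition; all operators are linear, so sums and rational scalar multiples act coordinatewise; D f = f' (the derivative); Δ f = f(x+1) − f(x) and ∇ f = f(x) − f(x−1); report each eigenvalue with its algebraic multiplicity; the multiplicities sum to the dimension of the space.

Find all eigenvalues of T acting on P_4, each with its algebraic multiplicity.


λ = 0 (multiplicity 5)

image of 1: 0
image of x: 1
image of x^2: 2x - 1
image of x^3: 3x^2 - 3x + 7
image of x^4: 4x^3 - 6x^2 + 28x + 11
the matrix is upper triangular; its diagonal is (0, 0, 0, 0, 0)
for a triangular matrix the eigenvalues are the diagonal entries, with algebraic multiplicity their repetition count


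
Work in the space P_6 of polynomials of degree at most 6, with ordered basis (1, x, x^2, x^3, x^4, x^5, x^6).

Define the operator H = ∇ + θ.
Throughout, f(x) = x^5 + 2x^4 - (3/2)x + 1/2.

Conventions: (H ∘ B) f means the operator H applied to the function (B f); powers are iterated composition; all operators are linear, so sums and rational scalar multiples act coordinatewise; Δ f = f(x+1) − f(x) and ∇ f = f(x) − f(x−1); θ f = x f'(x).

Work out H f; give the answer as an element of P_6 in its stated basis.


∇ f = 5x^4 - 2x^3 - 2x^2 + 3x - 5/2
θ f = 5x^5 + 8x^4 - (3/2)x
(∇ + θ) f = 5x^5 + 13x^4 - 2x^3 - 2x^2 + (3/2)x - 5/2

g(x) = 5x^5 + 13x^4 - 2x^3 - 2x^2 + (3/2)x - 5/2


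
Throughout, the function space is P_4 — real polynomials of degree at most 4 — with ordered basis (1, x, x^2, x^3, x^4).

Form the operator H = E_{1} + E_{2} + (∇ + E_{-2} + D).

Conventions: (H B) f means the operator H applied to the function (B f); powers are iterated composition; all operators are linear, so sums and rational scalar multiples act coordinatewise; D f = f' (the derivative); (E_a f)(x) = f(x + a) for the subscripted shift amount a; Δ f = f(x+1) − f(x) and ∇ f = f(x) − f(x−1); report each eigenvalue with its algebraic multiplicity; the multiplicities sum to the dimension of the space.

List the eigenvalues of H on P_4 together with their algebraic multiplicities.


image of 1: 3
image of x: 3x + 3
image of x^2: 3x^2 + 6x + 8
image of x^3: 3x^3 + 9x^2 + 24x + 2
image of x^4: 3x^4 + 12x^3 + 48x^2 + 8x + 32
the matrix is upper triangular; its diagonal is (3, 3, 3, 3, 3)
for a triangular matrix the eigenvalues are the diagonal entries, with algebraic multiplicity their repetition count

λ = 3 (multiplicity 5)


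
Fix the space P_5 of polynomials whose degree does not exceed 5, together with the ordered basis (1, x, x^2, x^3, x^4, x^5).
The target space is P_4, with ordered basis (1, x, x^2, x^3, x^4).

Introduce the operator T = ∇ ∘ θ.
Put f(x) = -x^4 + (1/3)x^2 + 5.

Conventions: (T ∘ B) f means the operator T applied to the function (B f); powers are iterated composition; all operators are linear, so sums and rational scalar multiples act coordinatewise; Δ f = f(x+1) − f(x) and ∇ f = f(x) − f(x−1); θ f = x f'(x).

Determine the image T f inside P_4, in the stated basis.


the image equals g(x) = -16x^3 + 24x^2 - (44/3)x + 10/3

θ f = -4x^4 + (2/3)x^2
∇ θ f = -16x^3 + 24x^2 - (44/3)x + 10/3


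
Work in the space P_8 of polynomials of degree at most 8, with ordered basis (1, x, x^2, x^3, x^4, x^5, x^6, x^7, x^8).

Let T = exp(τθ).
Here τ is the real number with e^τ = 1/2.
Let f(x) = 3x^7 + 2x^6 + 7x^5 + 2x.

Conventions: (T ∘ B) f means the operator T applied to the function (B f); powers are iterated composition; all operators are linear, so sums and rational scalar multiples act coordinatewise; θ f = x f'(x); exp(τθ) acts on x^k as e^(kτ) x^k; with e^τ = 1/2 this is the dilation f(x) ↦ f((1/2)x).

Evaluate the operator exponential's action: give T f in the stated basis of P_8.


the result is g(x) = (3/128)x^7 + (1/32)x^6 + (7/32)x^5 + x

exp(τθ) x^k = e^(kτ) x^k; with e^τ = 1/2 this sends x^k to (1/2)^k x^k
x ↦ 1/2 x
x^5 ↦ 1/32 x^5
x^6 ↦ 1/64 x^6
x^7 ↦ 1/128 x^7
applying this coordinatewise to f: exp(τθ) f = (3/128)x^7 + (1/32)x^6 + (7/32)x^5 + x


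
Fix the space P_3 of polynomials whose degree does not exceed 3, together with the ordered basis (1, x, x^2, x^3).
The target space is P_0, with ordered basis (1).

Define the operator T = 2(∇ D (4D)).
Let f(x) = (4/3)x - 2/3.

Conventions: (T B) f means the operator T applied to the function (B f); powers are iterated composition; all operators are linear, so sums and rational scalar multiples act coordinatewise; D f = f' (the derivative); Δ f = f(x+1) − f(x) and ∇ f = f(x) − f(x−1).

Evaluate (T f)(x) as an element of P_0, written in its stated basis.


the result is g(x) = 0

D f = 4/3
(4D) f = 16/3
D (4D) f = 0
∇ D (4D) f = 0
(2(∇ D (4D))) f = 0


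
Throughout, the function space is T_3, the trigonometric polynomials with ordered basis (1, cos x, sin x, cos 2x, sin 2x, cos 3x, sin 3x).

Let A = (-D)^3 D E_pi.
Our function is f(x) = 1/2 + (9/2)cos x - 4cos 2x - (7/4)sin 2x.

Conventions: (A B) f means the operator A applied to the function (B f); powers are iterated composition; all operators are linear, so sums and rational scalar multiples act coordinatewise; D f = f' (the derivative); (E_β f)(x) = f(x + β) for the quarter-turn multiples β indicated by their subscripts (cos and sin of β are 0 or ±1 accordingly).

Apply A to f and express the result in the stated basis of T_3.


E_pi f = 1/2 - (9/2)cos x - 4cos 2x - (7/4)sin 2x
D E_pi f = (9/2)sin x - (7/2)cos 2x + 8sin 2x
D D E_pi f = (9/2)cos x + 16cos 2x + 7sin 2x
(-D) D E_pi f = -(9/2)cos x - 16cos 2x - 7sin 2x
D (-D) D E_pi f = (9/2)sin x - 14cos 2x + 32sin 2x
(-D) (-D) D E_pi f = -(9/2)sin x + 14cos 2x - 32sin 2x
D (-D) (-D) D E_pi f = -(9/2)cos x - 64cos 2x - 28sin 2x
(-D) (-D) (-D) D E_pi f = (9/2)cos x + 64cos 2x + 28sin 2x

the image equals g(x) = (9/2)cos x + 64cos 2x + 28sin 2x


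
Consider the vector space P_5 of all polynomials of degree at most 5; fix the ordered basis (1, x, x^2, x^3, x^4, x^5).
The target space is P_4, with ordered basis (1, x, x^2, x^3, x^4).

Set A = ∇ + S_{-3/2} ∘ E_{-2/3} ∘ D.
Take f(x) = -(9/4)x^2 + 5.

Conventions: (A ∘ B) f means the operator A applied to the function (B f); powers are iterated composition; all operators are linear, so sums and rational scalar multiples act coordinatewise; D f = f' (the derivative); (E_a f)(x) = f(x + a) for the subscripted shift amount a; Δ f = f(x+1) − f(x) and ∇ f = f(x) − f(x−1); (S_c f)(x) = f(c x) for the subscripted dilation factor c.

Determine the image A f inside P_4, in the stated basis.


the result is g(x) = (9/4)x + 21/4

∇ f = -(9/2)x + 9/4
D f = -(9/2)x
E_{-2/3} D f = -(9/2)x + 3
S_{-3/2} E_{-2/3} D f = (27/4)x + 3
(∇ + S_{-3/2} ∘ E_{-2/3} ∘ D) f = (9/4)x + 21/4


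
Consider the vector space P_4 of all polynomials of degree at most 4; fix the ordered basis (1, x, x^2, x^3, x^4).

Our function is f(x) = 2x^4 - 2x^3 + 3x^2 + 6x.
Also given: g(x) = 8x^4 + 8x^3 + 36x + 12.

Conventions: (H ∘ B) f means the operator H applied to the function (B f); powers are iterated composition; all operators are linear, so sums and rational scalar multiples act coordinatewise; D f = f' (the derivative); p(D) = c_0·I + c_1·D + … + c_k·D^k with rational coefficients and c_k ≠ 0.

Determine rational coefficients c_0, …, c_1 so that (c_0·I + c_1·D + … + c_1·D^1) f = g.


D^0 f = 2x^4 - 2x^3 + 3x^2 + 6x
D^1 f = 8x^3 - 6x^2 + 6x + 6
matching coefficients of g against c_0 f + c_1 Df + … from the top degree down determines the c_i
solution: c_0 = 4, c_1 = 2

p(D) = 4·I + 2·D, i.e. c_0 = 4, c_1 = 2


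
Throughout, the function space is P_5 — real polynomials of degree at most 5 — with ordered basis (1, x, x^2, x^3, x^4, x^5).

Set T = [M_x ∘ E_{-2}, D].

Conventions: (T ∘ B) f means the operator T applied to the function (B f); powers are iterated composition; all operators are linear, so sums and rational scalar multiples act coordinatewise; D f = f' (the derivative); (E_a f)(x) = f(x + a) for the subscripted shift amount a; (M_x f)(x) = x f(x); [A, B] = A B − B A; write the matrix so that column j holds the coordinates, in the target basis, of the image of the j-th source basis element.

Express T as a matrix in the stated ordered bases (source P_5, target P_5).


the matrix is [[-1, 2, -4, 8, -16, 32]; [0, -1, 4, -12, 32, -80]; [0, 0, -1, 6, -24, 80]; [0, 0, 0, -1, 8, -40]; [0, 0, 0, 0, -1, 10]; [0, 0, 0, 0, 0, -1]] (rows listed top to bottom)

image of 1: -1
image of x: -x + 2
image of x^2: -x^2 + 4x - 4
image of x^3: -x^3 + 6x^2 - 12x + 8
image of x^4: -x^4 + 8x^3 - 24x^2 + 32x - 16
image of x^5: -x^5 + 10x^4 - 40x^3 + 80x^2 - 80x + 32
each image's coordinates form column j of the matrix


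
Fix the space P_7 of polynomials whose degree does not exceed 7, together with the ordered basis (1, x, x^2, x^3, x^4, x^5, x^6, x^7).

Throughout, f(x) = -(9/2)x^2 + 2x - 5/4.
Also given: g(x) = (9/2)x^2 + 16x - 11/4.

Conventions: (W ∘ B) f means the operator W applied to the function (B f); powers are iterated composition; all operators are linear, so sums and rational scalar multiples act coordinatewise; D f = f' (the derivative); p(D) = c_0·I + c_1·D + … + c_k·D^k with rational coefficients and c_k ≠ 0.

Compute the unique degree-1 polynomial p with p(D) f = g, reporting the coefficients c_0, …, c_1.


p(D) = -I − 2·D, i.e. c_0 = -1, c_1 = -2

D^0 f = -(9/2)x^2 + 2x - 5/4
D^1 f = -9x + 2
matching coefficients of g against c_0 f + c_1 Df + … from the top degree down determines the c_i
solution: c_0 = -1, c_1 = -2


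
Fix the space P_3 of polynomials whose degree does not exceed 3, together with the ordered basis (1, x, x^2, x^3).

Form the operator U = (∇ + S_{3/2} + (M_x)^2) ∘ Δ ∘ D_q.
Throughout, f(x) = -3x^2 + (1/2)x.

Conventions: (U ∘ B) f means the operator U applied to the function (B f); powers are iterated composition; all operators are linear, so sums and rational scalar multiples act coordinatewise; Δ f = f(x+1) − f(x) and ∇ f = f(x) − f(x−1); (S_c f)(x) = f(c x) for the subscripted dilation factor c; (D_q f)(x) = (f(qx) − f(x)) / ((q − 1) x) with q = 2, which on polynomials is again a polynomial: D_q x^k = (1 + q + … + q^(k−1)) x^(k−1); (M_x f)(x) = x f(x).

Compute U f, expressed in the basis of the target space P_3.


the image equals g(x) = -9x^2 - 9

D_q f = -9x + 1/2
Δ D_q f = -9
∇ (Δ ∘ D_q) f = 0
S_{3/2} (Δ ∘ D_q) f = -9
M_x (Δ ∘ D_q) f = -9x
M_x M_x (Δ ∘ D_q) f = -9x^2
(∇ + S_{3/2} + (M_x)^2) (Δ ∘ D_q) f = -9x^2 - 9


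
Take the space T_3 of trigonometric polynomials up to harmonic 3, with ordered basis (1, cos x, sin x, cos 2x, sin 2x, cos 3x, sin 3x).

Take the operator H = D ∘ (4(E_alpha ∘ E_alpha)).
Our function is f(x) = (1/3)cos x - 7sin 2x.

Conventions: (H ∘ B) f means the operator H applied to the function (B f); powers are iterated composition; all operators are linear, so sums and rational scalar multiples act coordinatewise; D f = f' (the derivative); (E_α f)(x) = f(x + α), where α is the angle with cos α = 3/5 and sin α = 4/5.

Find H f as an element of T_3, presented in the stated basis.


the result is g(x) = -(32/25)cos x + (28/75)sin x + (29512/625)cos 2x - (18816/625)sin 2x

E_alpha f = (1/5)cos x - (4/15)sin x - (168/25)cos 2x + (49/25)sin 2x
E_alpha E_alpha f = -(7/75)cos x - (8/25)sin x + (2352/625)cos 2x + (3689/625)sin 2x
(4(E_alpha ∘ E_alpha)) f = -(28/75)cos x - (32/25)sin x + (9408/625)cos 2x + (14756/625)sin 2x
D (4(E_alpha ∘ E_alpha)) f = -(32/25)cos x + (28/75)sin x + (29512/625)cos 2x - (18816/625)sin 2x


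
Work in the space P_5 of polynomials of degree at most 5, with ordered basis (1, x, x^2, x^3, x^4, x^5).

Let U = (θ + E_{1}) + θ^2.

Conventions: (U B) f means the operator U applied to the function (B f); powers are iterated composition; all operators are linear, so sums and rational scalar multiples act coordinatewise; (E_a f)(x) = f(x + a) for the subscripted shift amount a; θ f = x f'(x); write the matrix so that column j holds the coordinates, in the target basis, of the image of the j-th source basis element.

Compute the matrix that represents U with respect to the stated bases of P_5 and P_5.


the matrix is [[1, 1, 1, 1, 1, 1]; [0, 3, 2, 3, 4, 5]; [0, 0, 7, 3, 6, 10]; [0, 0, 0, 13, 4, 10]; [0, 0, 0, 0, 21, 5]; [0, 0, 0, 0, 0, 31]] (rows listed top to bottom)

image of 1: 1
image of x: 3x + 1
image of x^2: 7x^2 + 2x + 1
image of x^3: 13x^3 + 3x^2 + 3x + 1
image of x^4: 21x^4 + 4x^3 + 6x^2 + 4x + 1
image of x^5: 31x^5 + 5x^4 + 10x^3 + 10x^2 + 5x + 1
each image's coordinates form column j of the matrix


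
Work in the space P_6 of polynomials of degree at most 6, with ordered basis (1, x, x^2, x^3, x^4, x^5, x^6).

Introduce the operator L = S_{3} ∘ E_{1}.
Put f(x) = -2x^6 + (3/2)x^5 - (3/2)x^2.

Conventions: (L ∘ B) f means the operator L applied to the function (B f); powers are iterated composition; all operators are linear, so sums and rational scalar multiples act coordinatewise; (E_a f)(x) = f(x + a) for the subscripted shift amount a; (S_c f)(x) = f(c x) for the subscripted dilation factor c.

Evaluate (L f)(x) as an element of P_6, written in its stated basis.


the result is g(x) = -1458x^6 - (5103/2)x^5 - (3645/2)x^4 - 675x^3 - (297/2)x^2 - (45/2)x - 2

E_{1} f = -2x^6 - (21/2)x^5 - (45/2)x^4 - 25x^3 - (33/2)x^2 - (15/2)x - 2
S_{3} E_{1} f = -1458x^6 - (5103/2)x^5 - (3645/2)x^4 - 675x^3 - (297/2)x^2 - (45/2)x - 2


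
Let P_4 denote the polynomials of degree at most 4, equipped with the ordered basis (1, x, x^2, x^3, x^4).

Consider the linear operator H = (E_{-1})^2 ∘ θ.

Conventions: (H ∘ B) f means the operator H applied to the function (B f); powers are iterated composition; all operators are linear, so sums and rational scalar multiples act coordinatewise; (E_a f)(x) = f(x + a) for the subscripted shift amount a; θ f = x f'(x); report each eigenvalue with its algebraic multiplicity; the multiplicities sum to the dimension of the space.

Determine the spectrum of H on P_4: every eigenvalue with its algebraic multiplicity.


λ = 0 (multiplicity 1), λ = 1 (multiplicity 1), λ = 2 (multiplicity 1), λ = 3 (multiplicity 1), λ = 4 (multiplicity 1)

image of 1: 0
image of x: x - 2
image of x^2: 2x^2 - 8x + 8
image of x^3: 3x^3 - 18x^2 + 36x - 24
image of x^4: 4x^4 - 32x^3 + 96x^2 - 128x + 64
the matrix is upper triangular; its diagonal is (0, 1, 2, 3, 4)
for a triangular matrix the eigenvalues are the diagonal entries, with algebraic multiplicity their repetition count


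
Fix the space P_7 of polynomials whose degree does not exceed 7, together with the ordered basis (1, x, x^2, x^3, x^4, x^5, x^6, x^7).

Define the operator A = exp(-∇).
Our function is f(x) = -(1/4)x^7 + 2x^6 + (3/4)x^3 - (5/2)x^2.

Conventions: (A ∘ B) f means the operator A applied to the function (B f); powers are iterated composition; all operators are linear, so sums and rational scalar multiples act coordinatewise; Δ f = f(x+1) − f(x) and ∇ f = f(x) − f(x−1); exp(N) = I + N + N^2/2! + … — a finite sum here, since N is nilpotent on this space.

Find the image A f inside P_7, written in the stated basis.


order-1 term: (7/4)x^6 - (69/4)x^5 + (155/4)x^4 - (195/4)x^3 + 33x^2 - (13/2)x - 1
order-2 term: -(21/4)x^5 + (225/4)x^4 - (725/4)x^3 + (1155/4)x^2 - 232x + 73
order-3 term: (35/4)x^4 - (185/2)x^3 + (1245/4)x^2 - (915/2)x + 509/2
order-4 term: -(35/4)x^3 + (165/2)x^2 - (935/4)x + 435/2
order-5 term: (21/4)x^2 - (153/4)x + 65
order-6 term: -(7/4)x + 29/4
order-7 term: 1/4
the series for exp(-∇) f terminates at order 7
exp(-∇) f = -(1/4)x^7 + (15/4)x^6 - (45/2)x^5 + (415/4)x^4 - (661/2)x^3 + (2873/4)x^2 - (3879/4)x + 1233/2

the image equals g(x) = -(1/4)x^7 + (15/4)x^6 - (45/2)x^5 + (415/4)x^4 - (661/2)x^3 + (2873/4)x^2 - (3879/4)x + 1233/2


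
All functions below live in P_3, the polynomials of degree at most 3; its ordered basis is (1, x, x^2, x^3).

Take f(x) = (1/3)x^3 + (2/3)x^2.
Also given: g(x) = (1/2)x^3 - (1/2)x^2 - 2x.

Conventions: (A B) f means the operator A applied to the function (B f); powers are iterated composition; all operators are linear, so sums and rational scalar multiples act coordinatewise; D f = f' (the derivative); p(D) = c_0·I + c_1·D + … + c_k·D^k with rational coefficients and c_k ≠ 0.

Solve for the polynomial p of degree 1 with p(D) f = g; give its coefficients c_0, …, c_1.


p(D) = (3/2)·I − (3/2)·D, i.e. c_0 = 3/2, c_1 = -3/2

D^0 f = (1/3)x^3 + (2/3)x^2
D^1 f = x^2 + (4/3)x
matching coefficients of g against c_0 f + c_1 Df + … from the top degree down determines the c_i
solution: c_0 = 3/2, c_1 = -3/2


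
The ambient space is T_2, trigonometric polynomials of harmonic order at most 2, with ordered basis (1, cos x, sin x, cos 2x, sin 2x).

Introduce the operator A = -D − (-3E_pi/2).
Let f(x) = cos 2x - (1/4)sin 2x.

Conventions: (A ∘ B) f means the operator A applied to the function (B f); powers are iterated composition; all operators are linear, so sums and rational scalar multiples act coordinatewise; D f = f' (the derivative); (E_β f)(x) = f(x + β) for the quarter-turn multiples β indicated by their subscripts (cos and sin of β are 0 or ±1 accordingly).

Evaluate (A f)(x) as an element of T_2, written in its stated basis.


D f = -(1/2)cos 2x - 2sin 2x
(-D) f = (1/2)cos 2x + 2sin 2x
E_pi/2 f = -cos 2x + (1/4)sin 2x
(-3E_pi/2) f = 3cos 2x - (3/4)sin 2x
(-(-3E_pi/2)) f = -3cos 2x + (3/4)sin 2x
(-D − (-3E_pi/2)) f = -(5/2)cos 2x + (11/4)sin 2x

the image equals g(x) = -(5/2)cos 2x + (11/4)sin 2x


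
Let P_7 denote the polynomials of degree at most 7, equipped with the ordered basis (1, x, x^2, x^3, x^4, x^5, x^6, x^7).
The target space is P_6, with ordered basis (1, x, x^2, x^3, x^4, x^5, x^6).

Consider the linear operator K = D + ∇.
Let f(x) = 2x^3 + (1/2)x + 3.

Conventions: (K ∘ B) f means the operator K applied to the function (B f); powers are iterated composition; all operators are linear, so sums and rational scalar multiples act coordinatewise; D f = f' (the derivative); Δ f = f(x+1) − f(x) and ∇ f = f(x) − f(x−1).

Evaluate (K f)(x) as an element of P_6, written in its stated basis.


the image equals g(x) = 12x^2 - 6x + 3

D f = 6x^2 + 1/2
∇ f = 6x^2 - 6x + 5/2
(D + ∇) f = 12x^2 - 6x + 3


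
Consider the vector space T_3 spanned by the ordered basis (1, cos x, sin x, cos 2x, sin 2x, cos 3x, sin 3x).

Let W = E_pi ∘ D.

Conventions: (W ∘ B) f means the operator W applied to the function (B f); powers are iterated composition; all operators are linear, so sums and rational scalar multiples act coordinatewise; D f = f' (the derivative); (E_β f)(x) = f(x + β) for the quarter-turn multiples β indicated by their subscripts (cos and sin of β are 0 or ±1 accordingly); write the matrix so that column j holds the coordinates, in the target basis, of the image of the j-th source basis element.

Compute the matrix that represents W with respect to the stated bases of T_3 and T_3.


image of 1: 0
image of cos x: sin x
image of sin x: -cos x
image of cos 2x: -2sin 2x
image of sin 2x: 2cos 2x
image of cos 3x: 3sin 3x
image of sin 3x: -3cos 3x
each image's coordinates form column j of the matrix

the matrix is [[0, 0, 0, 0, 0, 0, 0]; [0, 0, -1, 0, 0, 0, 0]; [0, 1, 0, 0, 0, 0, 0]; [0, 0, 0, 0, 2, 0, 0]; [0, 0, 0, -2, 0, 0, 0]; [0, 0, 0, 0, 0, 0, -3]; [0, 0, 0, 0, 0, 3, 0]] (rows listed top to bottom)


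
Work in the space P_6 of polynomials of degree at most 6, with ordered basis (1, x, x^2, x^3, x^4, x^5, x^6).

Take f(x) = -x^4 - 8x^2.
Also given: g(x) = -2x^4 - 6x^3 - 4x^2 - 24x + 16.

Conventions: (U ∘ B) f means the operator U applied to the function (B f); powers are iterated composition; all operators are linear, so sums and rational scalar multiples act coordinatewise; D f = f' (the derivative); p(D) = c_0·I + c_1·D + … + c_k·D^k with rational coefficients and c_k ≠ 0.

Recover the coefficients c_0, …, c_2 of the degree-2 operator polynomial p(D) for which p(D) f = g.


c_0 = 2, c_1 = 3/2, c_2 = -1

D^0 f = -x^4 - 8x^2
D^1 f = -4x^3 - 16x
D^2 f = -12x^2 - 16
matching coefficients of g against c_0 f + c_1 Df + … from the top degree down determines the c_i
solution: c_0 = 2, c_1 = 3/2, c_2 = -1


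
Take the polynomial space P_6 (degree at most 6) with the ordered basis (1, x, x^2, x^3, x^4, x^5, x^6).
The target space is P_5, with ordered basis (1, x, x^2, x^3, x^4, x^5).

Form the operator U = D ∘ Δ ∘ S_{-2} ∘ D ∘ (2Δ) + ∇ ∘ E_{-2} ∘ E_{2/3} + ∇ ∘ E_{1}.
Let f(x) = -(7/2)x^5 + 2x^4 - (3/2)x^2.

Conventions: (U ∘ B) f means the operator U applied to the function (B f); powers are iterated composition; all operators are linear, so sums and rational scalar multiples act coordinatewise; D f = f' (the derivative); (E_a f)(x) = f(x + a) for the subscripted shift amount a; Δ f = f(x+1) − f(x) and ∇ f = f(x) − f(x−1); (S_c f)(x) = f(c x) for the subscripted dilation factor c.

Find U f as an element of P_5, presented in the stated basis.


the result is g(x) = -35x^4 + (328/3)x^3 - (1286/3)x^2 + (195766/27)x + 144683/81

Δ f = -(35/2)x^4 - 27x^3 - 23x^2 - (25/2)x - 3
(2Δ) f = -35x^4 - 54x^3 - 46x^2 - 25x - 6
D (2Δ) f = -140x^3 - 162x^2 - 92x - 25
S_{-2} D (2Δ) f = 1120x^3 - 648x^2 + 184x - 25
Δ (S_{-2} ∘ D) (2Δ) f = 3360x^2 + 2064x + 656
D Δ (S_{-2} ∘ D) (2Δ) f = 6720x + 2064
E_{2/3} f = -(7/2)x^5 - (29/3)x^4 - (92/9)x^3 - (353/54)x^2 - (250/81)x - 178/243
E_{-2} E_{2/3} f = -(7/2)x^5 + (76/3)x^4 - (656/9)x^3 + (5551/54)x^2 - (5692/81)x + 4472/243
∇ E_{-2} E_{2/3} f = -(35/2)x^4 + (409/3)x^3 - (1217/3)x^2 + (29327/54)x - 22258/81
E_{1} f = -(7/2)x^5 - (31/2)x^4 - 27x^3 - (49/2)x^2 - (25/2)x - 3
∇ E_{1} f = -(35/2)x^4 - 27x^3 - 23x^2 - (25/2)x - 3
(D ∘ Δ ∘ S_{-2} ∘ D ∘ (2Δ) + ∇ ∘ E_{-2} ∘ E_{2/3} + ∇ ∘ E_{1}) f = -35x^4 + (328/3)x^3 - (1286/3)x^2 + (195766/27)x + 144683/81


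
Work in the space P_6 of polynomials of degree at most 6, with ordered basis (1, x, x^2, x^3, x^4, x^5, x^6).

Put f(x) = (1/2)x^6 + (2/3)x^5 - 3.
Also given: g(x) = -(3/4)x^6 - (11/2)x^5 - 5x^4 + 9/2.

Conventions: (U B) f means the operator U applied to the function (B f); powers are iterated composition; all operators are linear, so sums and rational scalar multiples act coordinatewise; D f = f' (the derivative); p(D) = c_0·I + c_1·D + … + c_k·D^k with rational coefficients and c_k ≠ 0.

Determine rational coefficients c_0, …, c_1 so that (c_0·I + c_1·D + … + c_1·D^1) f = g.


D^0 f = (1/2)x^6 + (2/3)x^5 - 3
D^1 f = 3x^5 + (10/3)x^4
matching coefficients of g against c_0 f + c_1 Df + … from the top degree down determines the c_i
solution: c_0 = -3/2, c_1 = -3/2

c_0 = -3/2, c_1 = -3/2


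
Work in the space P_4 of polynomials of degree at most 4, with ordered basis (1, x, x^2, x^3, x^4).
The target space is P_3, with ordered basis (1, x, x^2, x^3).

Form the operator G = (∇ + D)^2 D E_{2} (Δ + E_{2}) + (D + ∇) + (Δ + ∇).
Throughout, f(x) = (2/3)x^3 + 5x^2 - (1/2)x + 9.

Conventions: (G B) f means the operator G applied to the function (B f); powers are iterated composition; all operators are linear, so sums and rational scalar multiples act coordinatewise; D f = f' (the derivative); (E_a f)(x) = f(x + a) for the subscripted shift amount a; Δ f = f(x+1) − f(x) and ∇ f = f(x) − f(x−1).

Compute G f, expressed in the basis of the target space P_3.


Δ f = 2x^2 + 12x + 31/6
E_{2} f = (2/3)x^3 + 9x^2 + (55/2)x + 100/3
(Δ + E_{2}) f = (2/3)x^3 + 11x^2 + (79/2)x + 77/2
E_{2} (Δ + E_{2}) f = (2/3)x^3 + 15x^2 + (183/2)x + 1001/6
D E_{2} (Δ + E_{2}) f = 2x^2 + 30x + 183/2
∇ (D E_{2} (Δ + E_{2})) f = 4x + 28
D (D E_{2} (Δ + E_{2})) f = 4x + 30
(∇ + D) (D E_{2} (Δ + E_{2})) f = 8x + 58
∇ (∇ + D) (D E_{2} (Δ + E_{2})) f = 8
D (∇ + D) (D E_{2} (Δ + E_{2})) f = 8
(∇ + D) (∇ + D) (D E_{2} (Δ + E_{2})) f = 16
D f = 2x^2 + 10x - 1/2
∇ f = 2x^2 + 8x - 29/6
(D + ∇) f = 4x^2 + 18x - 16/3
Δ f = 2x^2 + 12x + 31/6
∇ f = 2x^2 + 8x - 29/6
(Δ + ∇) f = 4x^2 + 20x + 1/3
((∇ + D)^2 D E_{2} (Δ + E_{2}) + (D + ∇) + (Δ + ∇)) f = 8x^2 + 38x + 11

the image equals g(x) = 8x^2 + 38x + 11


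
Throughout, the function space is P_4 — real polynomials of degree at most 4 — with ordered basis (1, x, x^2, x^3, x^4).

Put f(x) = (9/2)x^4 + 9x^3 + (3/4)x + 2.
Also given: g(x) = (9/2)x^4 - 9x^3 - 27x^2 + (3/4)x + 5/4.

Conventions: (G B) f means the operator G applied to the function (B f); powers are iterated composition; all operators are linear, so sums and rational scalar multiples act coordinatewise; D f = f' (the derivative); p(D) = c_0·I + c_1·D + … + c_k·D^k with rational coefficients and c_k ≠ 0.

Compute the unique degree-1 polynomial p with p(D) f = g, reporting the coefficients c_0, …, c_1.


c_0 = 1, c_1 = -1

D^0 f = (9/2)x^4 + 9x^3 + (3/4)x + 2
D^1 f = 18x^3 + 27x^2 + 3/4
matching coefficients of g against c_0 f + c_1 Df + … from the top degree down determines the c_i
solution: c_0 = 1, c_1 = -1


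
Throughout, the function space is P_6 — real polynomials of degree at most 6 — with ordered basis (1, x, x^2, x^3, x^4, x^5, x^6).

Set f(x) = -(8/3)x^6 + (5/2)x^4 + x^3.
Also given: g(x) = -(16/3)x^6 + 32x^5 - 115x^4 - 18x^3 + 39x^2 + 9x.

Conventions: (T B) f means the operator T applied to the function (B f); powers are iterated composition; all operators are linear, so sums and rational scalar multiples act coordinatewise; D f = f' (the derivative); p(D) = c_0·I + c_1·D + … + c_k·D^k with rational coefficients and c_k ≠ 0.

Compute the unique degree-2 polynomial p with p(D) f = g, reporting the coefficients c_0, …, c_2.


c_0 = 2, c_1 = -2, c_2 = 3/2

D^0 f = -(8/3)x^6 + (5/2)x^4 + x^3
D^1 f = -16x^5 + 10x^3 + 3x^2
D^2 f = -80x^4 + 30x^2 + 6x
matching coefficients of g against c_0 f + c_1 Df + … from the top degree down determines the c_i
solution: c_0 = 2, c_1 = -2, c_2 = 3/2


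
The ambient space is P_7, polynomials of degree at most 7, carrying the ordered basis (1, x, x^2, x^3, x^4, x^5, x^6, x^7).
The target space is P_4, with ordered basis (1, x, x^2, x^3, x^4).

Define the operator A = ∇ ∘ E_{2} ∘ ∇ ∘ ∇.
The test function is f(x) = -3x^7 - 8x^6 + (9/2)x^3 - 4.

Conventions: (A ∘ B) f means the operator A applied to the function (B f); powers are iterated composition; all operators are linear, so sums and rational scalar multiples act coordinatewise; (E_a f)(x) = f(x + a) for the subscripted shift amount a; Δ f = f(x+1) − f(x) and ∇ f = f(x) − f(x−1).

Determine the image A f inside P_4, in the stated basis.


g(x) = -630x^4 - 2220x^3 - 3330x^2 - 2700x - 831

∇ f = -21x^6 + 15x^5 + 15x^4 - 55x^3 + (141/2)x^2 - (81/2)x + 19/2
∇ ∇ f = -126x^5 + 390x^4 - 510x^3 + 210x^2 + 165x - 145
E_{2} ∇ ∇ f = -126x^5 - 870x^4 - 2430x^3 - 3570x^2 - 2715x - 847
∇ (E_{2} ∘ ∇ ∘ ∇) f = -630x^4 - 2220x^3 - 3330x^2 - 2700x - 831


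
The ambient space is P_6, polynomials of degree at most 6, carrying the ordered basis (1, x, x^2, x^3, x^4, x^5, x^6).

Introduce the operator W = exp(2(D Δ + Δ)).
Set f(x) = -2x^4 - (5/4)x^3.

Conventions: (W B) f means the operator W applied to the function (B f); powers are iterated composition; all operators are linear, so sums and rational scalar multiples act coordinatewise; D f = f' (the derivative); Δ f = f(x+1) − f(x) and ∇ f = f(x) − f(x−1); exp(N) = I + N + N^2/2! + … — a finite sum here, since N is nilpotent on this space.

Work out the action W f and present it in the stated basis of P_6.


order-1 term: -16x^3 - (159/2)x^2 - (173/2)x - 30
order-2 term: -48x^2 - 303x - 389
order-3 term: -64x - 298
order-4 term: -32
the series for exp(2(D Δ + Δ)) f terminates at order 4
exp(2(D Δ + Δ)) f = -2x^4 - (69/4)x^3 - (255/2)x^2 - (907/2)x - 749

g(x) = -2x^4 - (69/4)x^3 - (255/2)x^2 - (907/2)x - 749


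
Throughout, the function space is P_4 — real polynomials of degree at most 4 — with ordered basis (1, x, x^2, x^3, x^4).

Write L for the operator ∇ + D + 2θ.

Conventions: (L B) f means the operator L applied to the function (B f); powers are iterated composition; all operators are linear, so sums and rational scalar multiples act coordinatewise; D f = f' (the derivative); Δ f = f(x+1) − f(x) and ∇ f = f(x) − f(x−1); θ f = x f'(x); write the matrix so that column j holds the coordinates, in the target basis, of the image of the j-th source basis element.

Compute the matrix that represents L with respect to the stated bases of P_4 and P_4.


the matrix is [[0, 2, -1, 1, -1]; [0, 2, 4, -3, 4]; [0, 0, 4, 6, -6]; [0, 0, 0, 6, 8]; [0, 0, 0, 0, 8]] (rows listed top to bottom)

image of 1: 0
image of x: 2x + 2
image of x^2: 4x^2 + 4x - 1
image of x^3: 6x^3 + 6x^2 - 3x + 1
image of x^4: 8x^4 + 8x^3 - 6x^2 + 4x - 1
each image's coordinates form column j of the matrix


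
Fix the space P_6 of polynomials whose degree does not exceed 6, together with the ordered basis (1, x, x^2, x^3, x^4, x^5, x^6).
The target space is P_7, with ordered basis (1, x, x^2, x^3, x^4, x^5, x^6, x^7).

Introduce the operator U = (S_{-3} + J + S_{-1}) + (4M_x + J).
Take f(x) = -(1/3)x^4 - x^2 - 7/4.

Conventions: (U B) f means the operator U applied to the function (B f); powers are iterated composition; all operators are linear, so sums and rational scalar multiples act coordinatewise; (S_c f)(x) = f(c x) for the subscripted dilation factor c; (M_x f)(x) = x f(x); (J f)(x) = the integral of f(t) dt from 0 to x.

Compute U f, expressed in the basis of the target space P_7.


S_{-3} f = -27x^4 - 9x^2 - 7/4
J f = -(1/15)x^5 - (1/3)x^3 - (7/4)x
S_{-1} f = -(1/3)x^4 - x^2 - 7/4
(S_{-3} + J + S_{-1}) f = -(1/15)x^5 - (82/3)x^4 - (1/3)x^3 - 10x^2 - (7/4)x - 7/2
M_x f = -(1/3)x^5 - x^3 - (7/4)x
(4M_x) f = -(4/3)x^5 - 4x^3 - 7x
J f = -(1/15)x^5 - (1/3)x^3 - (7/4)x
(4M_x + J) f = -(7/5)x^5 - (13/3)x^3 - (35/4)x
((S_{-3} + J + S_{-1}) + (4M_x + J)) f = -(22/15)x^5 - (82/3)x^4 - (14/3)x^3 - 10x^2 - (21/2)x - 7/2

the image equals g(x) = -(22/15)x^5 - (82/3)x^4 - (14/3)x^3 - 10x^2 - (21/2)x - 7/2


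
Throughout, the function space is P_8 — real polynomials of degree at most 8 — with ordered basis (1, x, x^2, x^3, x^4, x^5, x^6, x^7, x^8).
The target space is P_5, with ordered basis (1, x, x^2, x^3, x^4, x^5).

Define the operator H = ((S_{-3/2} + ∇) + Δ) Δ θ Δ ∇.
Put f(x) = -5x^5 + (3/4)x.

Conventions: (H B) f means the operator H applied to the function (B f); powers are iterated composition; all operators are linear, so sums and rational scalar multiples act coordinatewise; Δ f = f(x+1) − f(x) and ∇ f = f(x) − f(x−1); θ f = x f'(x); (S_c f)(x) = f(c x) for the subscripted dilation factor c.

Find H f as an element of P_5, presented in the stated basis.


∇ f = -25x^4 + 50x^3 - 50x^2 + 25x - 17/4
Δ ∇ f = -100x^3 - 50x
θ Δ ∇ f = -300x^3 - 50x
Δ (θ Δ ∇) f = -900x^2 - 900x - 350
S_{-3/2} Δ (θ Δ ∇) f = -2025x^2 + 1350x - 350
∇ Δ (θ Δ ∇) f = -1800x
(S_{-3/2} + ∇) Δ (θ Δ ∇) f = -2025x^2 - 450x - 350
Δ Δ (θ Δ ∇) f = -1800x - 1800
((S_{-3/2} + ∇) + Δ) Δ (θ Δ ∇) f = -2025x^2 - 2250x - 2150

the image equals g(x) = -2025x^2 - 2250x - 2150


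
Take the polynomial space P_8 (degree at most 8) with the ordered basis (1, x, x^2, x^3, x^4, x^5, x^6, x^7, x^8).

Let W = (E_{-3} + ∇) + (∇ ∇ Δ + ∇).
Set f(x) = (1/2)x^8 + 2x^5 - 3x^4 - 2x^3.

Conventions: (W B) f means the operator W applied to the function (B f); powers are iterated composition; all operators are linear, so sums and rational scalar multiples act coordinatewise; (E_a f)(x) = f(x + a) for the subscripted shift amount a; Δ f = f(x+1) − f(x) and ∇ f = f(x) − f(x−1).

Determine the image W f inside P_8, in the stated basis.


E_{-3} f = (1/2)x^8 - 12x^7 + 126x^6 - 754x^5 + 2802x^4 - 6590x^3 + 9522x^2 - 7668x + 5211/2
∇ f = 4x^7 - 14x^6 + 28x^5 - 25x^4 - 4x^3 + 18x^2 - 12x + 5/2
(E_{-3} + ∇) f = (1/2)x^8 - 8x^7 + 112x^6 - 726x^5 + 2777x^4 - 6594x^3 + 9540x^2 - 7680x + 2608
Δ f = 4x^7 + 14x^6 + 28x^5 + 45x^4 + 36x^3 + 10x^2 - 4x - 5/2
∇ Δ f = 28x^6 + 70x^4 + 40x^3 - 8x^2 + 8x - 5
∇ ∇ Δ f = 168x^5 - 420x^4 + 840x^3 - 720x^2 + 312x - 42
∇ f = 4x^7 - 14x^6 + 28x^5 - 25x^4 - 4x^3 + 18x^2 - 12x + 5/2
(∇ ∇ Δ + ∇) f = 4x^7 - 14x^6 + 196x^5 - 445x^4 + 836x^3 - 702x^2 + 300x - 79/2
((E_{-3} + ∇) + (∇ ∇ Δ + ∇)) f = (1/2)x^8 - 4x^7 + 98x^6 - 530x^5 + 2332x^4 - 5758x^3 + 8838x^2 - 7380x + 5137/2

the result is g(x) = (1/2)x^8 - 4x^7 + 98x^6 - 530x^5 + 2332x^4 - 5758x^3 + 8838x^2 - 7380x + 5137/2


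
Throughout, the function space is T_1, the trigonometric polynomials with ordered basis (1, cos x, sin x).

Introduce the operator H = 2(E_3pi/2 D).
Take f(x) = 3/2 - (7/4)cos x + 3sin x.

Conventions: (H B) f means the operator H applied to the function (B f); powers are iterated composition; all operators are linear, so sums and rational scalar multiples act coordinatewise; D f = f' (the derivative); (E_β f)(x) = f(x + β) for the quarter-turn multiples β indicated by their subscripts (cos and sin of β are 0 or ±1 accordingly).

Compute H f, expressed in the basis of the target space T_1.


D f = 3cos x + (7/4)sin x
E_3pi/2 D f = -(7/4)cos x + 3sin x
(2(E_3pi/2 D)) f = -(7/2)cos x + 6sin x

the result is g(x) = -(7/2)cos x + 6sin x


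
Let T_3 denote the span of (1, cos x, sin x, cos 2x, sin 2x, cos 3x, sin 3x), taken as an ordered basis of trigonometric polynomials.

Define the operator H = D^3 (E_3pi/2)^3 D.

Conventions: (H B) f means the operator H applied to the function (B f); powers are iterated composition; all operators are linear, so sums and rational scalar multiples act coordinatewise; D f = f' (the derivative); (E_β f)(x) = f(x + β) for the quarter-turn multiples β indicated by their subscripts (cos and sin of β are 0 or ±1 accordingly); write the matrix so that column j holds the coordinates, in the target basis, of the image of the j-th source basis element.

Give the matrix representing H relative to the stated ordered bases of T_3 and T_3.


image of 1: 0
image of cos x: -sin x
image of sin x: cos x
image of cos 2x: -16cos 2x
image of sin 2x: -16sin 2x
image of cos 3x: 81sin 3x
image of sin 3x: -81cos 3x
each image's coordinates form column j of the matrix

the matrix is [[0, 0, 0, 0, 0, 0, 0]; [0, 0, 1, 0, 0, 0, 0]; [0, -1, 0, 0, 0, 0, 0]; [0, 0, 0, -16, 0, 0, 0]; [0, 0, 0, 0, -16, 0, 0]; [0, 0, 0, 0, 0, 0, -81]; [0, 0, 0, 0, 0, 81, 0]] (rows listed top to bottom)


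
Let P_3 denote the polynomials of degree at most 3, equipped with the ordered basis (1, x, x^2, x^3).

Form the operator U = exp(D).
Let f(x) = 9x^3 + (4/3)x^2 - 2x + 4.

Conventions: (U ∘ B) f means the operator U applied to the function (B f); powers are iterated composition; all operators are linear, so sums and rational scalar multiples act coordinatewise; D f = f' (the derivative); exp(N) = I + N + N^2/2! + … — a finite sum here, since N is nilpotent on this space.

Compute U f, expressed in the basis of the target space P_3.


the result is g(x) = 9x^3 + (85/3)x^2 + (83/3)x + 37/3

order-1 term: 27x^2 + (8/3)x - 2
order-2 term: 27x + 4/3
order-3 term: 9
the series for exp(D) f terminates at order 3
exp(D) f = 9x^3 + (85/3)x^2 + (83/3)x + 37/3


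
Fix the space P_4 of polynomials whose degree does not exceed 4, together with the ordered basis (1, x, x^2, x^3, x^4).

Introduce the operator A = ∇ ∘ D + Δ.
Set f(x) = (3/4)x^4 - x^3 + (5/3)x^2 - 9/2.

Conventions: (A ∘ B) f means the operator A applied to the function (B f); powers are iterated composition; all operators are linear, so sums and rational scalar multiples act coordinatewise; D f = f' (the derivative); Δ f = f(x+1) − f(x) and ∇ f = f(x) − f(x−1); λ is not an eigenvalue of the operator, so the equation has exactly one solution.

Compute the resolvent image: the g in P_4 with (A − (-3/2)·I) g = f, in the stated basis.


write g with unknown coordinates in the stated basis and equate coefficients in (A − (-3/2)·I) g = f
solving from the highest basis element down gives g = (1/2)x^4 - 2x^3 - (8/9)x^2 + (428/27)x - 1306/81
check: A g = 2x^3 + 3x^2 - (214/9)x + 1063/54
so A g − (-3/2)·g = (3/4)x^4 - x^3 + (5/3)x^2 - 9/2 = f ✓

g(x) = (1/2)x^4 - 2x^3 - (8/9)x^2 + (428/27)x - 1306/81
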